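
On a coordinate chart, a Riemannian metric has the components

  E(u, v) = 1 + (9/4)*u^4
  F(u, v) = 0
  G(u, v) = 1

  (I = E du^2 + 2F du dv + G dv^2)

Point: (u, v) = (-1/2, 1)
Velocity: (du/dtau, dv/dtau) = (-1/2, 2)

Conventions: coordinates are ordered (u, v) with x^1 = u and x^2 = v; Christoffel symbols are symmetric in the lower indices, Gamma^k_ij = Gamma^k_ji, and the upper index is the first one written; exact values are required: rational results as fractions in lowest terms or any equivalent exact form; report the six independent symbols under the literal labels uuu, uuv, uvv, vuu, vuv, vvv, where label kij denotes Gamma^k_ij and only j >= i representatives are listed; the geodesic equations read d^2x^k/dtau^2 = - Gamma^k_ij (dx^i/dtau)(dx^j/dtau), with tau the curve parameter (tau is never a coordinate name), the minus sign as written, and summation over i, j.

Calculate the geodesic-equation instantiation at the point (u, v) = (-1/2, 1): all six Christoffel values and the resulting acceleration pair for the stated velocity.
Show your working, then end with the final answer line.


E = 73/64, F = 0, G = 1 at the point
E_u = -9/8, E_v = 0, F_u = 0, F_v = 0, G_u = 0, G_v = 0
EG - F^2 = 73/64;  g^inv = (64/73) * [[1, 0], [0, 73/64]]
first-kind symbols [ij,l] = (1/2)(d_i g_jl + d_j g_il - d_l g_ij): [uu,u] = E_u/2 = -9/16, [uu,v] = F_u - E_v/2 = 0, [uv,u] = E_v/2 = 0, [uv,v] = G_u/2 = 0, [vv,u] = F_v - G_u/2 = 0, [vv,v] = G_v/2 = 0
Gamma^u_ij = (G*[ij,u] - F*[ij,v])/(EG - F^2), Gamma^v_ij = (E*[ij,v] - F*[ij,u])/(EG - F^2)
Gamma_uuu = -36/73, Gamma_uuv = 0, Gamma_uvv = 0, Gamma_vuu = 0, Gamma_vuv = 0, Gamma_vvv = 0
d^2u/dtau^2 = -(Gamma_uuu*(-1/2)^2 + 2*Gamma_uuv*(-1/2)*(2) + Gamma_uvv*(2)^2) = 9/73
d^2v/dtau^2 = -(Gamma_vuu*(-1/2)^2 + 2*Gamma_vuv*(-1/2)*(2) + Gamma_vvv*(2)^2) = 0

Answer: Gamma_uuu = -36/73, Gamma_uuv = 0, Gamma_uvv = 0, Gamma_vuu = 0, Gamma_vuv = 0, Gamma_vvv = 0; accelerations (d^2u/dtau^2, d^2v/dtau^2) = (9/73, 0)


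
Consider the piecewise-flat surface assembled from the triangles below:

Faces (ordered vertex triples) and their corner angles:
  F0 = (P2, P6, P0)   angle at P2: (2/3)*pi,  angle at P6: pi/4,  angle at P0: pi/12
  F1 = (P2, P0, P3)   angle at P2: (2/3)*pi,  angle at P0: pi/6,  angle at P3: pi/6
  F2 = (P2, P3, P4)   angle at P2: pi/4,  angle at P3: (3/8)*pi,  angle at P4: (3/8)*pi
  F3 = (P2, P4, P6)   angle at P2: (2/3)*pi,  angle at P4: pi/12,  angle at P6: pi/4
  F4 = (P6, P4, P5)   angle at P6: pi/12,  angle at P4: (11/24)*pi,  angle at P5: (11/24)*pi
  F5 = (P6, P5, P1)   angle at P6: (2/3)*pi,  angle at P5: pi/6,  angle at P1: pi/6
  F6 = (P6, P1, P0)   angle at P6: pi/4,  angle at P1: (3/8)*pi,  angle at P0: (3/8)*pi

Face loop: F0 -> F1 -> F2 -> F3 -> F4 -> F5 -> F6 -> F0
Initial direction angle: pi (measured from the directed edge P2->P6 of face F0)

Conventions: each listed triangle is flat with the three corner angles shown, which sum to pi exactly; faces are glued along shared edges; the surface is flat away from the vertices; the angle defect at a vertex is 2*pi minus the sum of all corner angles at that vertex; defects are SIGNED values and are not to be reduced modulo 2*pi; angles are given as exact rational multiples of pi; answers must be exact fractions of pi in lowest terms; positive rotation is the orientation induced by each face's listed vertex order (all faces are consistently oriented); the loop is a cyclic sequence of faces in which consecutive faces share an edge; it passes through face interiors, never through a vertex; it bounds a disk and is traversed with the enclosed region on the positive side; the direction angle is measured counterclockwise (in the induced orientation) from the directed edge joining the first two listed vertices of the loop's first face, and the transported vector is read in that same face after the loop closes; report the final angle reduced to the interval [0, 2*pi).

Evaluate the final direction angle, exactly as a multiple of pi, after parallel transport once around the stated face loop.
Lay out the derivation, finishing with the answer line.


enclosed vertex P2: corner angles sum to (9/4)*pi, defect = 2*pi - (9/4)*pi = -pi/4
enclosed vertex P6: corner angles sum to (3/2)*pi, defect = 2*pi - (3/2)*pi = pi/2
final direction = starting direction + enclosed defect total, reduced mod 2*pi (induced orientation)
final angle = pi + pi/4 = (5/4)*pi (mod 2*pi)

Answer: final direction angle = (5/4)*pi


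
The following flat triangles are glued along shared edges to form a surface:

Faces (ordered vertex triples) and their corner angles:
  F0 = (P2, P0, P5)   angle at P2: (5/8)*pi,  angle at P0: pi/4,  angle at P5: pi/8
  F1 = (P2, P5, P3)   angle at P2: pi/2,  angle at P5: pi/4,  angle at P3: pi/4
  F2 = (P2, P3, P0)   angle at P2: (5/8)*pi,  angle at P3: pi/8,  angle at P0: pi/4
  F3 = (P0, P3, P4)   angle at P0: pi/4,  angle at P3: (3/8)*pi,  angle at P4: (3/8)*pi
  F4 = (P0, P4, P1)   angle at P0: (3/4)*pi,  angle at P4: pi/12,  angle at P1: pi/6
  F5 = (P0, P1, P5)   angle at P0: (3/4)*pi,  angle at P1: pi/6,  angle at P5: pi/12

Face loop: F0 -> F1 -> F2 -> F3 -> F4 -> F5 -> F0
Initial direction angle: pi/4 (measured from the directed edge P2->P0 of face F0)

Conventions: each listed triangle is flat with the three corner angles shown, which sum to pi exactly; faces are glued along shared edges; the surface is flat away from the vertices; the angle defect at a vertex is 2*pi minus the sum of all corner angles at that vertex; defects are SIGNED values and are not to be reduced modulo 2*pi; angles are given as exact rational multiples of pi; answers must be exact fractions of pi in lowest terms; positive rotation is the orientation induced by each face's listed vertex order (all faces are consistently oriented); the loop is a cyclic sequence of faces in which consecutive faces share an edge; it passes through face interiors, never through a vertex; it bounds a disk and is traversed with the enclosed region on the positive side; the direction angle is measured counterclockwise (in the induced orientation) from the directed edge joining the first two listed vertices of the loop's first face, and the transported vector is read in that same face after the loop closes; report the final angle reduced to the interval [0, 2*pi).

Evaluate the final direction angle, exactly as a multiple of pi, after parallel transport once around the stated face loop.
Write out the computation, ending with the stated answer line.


enclosed vertex P0: corner angles sum to (9/4)*pi, defect = 2*pi - (9/4)*pi = -pi/4
enclosed vertex P2: corner angles sum to (7/4)*pi, defect = 2*pi - (7/4)*pi = pi/4
by Gauss-Bonnet the loop rotates the vector by the enclosed defect sum (positive orientation, mod 2*pi)
final angle = pi/4 + 0 = pi/4 (mod 2*pi)

Answer: final direction angle = pi/4


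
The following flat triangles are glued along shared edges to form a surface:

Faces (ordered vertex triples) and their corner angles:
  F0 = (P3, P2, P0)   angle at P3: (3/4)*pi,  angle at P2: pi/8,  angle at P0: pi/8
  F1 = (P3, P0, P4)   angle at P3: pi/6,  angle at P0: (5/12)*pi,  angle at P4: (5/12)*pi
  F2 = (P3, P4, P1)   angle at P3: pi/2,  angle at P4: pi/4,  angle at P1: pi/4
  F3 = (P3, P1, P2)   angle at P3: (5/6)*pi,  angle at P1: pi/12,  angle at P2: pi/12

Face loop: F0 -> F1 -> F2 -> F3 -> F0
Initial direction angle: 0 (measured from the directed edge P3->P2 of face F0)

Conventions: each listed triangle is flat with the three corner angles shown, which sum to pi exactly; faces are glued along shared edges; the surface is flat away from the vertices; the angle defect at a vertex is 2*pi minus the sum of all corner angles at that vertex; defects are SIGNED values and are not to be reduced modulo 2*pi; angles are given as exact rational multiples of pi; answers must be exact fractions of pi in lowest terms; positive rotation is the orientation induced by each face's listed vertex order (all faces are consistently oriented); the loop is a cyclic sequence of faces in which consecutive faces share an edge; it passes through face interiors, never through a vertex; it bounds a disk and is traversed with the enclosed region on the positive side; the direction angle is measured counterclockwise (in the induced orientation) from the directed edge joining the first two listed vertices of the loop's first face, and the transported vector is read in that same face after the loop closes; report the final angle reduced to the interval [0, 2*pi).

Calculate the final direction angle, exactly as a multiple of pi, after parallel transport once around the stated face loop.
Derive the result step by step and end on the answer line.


enclosed vertex P3: corner angles sum to (9/4)*pi, defect = 2*pi - (9/4)*pi = -pi/4
transport around the loop rotates by the sum of enclosed defects; add to the initial angle mod 2*pi
final angle = 0 - pi/4 = (7/4)*pi (mod 2*pi)

Answer: final direction angle = (7/4)*pi


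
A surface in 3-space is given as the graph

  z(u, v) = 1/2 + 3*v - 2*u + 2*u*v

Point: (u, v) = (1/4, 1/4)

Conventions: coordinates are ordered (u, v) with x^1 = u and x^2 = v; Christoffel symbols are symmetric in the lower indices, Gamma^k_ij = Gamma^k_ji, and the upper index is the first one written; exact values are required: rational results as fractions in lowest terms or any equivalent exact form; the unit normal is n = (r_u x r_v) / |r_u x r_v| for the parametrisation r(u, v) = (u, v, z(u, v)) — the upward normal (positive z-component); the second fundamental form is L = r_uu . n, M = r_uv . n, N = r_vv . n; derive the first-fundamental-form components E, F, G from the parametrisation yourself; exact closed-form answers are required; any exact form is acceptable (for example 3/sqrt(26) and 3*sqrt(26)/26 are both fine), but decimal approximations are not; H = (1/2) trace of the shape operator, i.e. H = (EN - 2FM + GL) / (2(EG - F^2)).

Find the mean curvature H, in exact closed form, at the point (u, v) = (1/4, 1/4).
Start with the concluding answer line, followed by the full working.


Answer: H = 21*sqrt(62)/961

z_u = -3/2, z_v = 7/2, z_uu = 0, z_uv = 2, z_vv = 0
E = 13/4, F = -21/4, G = 53/4; answer radicand W^2 = 31/2
unnormalised second-form numerators: l = 0, m = 2, n = 0; L = l/sqrt(31/2), and similarly M = m/sqrt(W^2), N = n/sqrt(W^2)
H = (E*n - 2*F*m + G*l) / (2*(EG - F^2)*sqrt(W^2)); E*n - 2*F*m + G*l = 21, EG - F^2 = 31/2, so H = (21/31)/sqrt(31/2)


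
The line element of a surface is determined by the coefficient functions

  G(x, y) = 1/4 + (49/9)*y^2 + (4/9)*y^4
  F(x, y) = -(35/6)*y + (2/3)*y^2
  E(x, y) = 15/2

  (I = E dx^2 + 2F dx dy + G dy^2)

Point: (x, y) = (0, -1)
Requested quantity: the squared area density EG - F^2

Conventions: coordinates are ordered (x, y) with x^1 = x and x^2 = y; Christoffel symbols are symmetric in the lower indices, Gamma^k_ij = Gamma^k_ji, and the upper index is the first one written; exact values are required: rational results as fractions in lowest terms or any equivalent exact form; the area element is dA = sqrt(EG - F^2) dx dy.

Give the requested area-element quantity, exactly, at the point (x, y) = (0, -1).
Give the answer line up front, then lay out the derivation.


Answer: EG - F^2 = 91/24

E = 15/2, F = 13/2, G = 221/36; EG - F^2 = 91/24


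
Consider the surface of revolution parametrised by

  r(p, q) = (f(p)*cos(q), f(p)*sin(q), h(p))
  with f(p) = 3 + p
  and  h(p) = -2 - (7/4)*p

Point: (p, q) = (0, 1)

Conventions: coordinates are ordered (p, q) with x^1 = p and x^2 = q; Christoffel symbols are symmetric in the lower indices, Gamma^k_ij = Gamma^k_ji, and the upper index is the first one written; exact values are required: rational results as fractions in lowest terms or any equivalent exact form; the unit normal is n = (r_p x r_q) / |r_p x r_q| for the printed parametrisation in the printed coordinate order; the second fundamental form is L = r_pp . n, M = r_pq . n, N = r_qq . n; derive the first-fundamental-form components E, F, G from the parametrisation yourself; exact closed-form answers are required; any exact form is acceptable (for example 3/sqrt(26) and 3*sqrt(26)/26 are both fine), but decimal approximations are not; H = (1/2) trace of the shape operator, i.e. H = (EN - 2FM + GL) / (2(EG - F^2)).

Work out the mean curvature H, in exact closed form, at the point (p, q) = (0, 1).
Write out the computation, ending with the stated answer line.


f = 3, f' = 1, f'' = 0, h' = -7/4, h'' = 0
E = 65/16, F = 0, G = 9; answer radicand W^2 = 65/16
unnormalised second-form numerators: l = 0, m = 0, n = -21/4; L = l/sqrt(65/16), and similarly M = m/sqrt(W^2), N = n/sqrt(W^2)
H = (E*n - 2*F*m + G*l) / (2*(EG - F^2)*sqrt(W^2)); E*n - 2*F*m + G*l = -1365/64, EG - F^2 = 585/16, so H = (-7/24)/sqrt(65/16)

Answer: H = -7*sqrt(65)/390


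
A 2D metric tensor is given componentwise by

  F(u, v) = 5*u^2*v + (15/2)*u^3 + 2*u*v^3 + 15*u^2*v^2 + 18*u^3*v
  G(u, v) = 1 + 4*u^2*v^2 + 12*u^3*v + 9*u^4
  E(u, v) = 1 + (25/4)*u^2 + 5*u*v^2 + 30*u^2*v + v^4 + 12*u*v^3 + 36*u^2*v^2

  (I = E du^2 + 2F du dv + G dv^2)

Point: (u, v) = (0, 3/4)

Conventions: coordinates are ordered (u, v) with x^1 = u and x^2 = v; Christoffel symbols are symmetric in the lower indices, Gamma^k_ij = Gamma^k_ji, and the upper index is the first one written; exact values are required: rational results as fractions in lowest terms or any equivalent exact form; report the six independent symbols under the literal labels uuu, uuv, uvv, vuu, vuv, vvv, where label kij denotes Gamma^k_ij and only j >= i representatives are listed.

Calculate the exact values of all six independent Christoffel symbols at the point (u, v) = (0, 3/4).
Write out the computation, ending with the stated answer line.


E = 337/256, F = 0, G = 1 at the point
E_u = 63/8, E_v = 27/16, F_u = 27/32, F_v = 0, G_u = 0, G_v = 0
EG - F^2 = 337/256;  g^inv = (256/337) * [[1, 0], [0, 337/256]]
first-kind symbols [ij,l] = (1/2)(d_i g_jl + d_j g_il - d_l g_ij): [uu,u] = E_u/2 = 63/16, [uu,v] = F_u - E_v/2 = 0, [uv,u] = E_v/2 = 27/32, [uv,v] = G_u/2 = 0, [vv,u] = F_v - G_u/2 = 0, [vv,v] = G_v/2 = 0
Gamma^u_ij = (G*[ij,u] - F*[ij,v])/(EG - F^2), Gamma^v_ij = (E*[ij,v] - F*[ij,u])/(EG - F^2)

Answer: Gamma_uuu = 1008/337, Gamma_uuv = 216/337, Gamma_uvv = 0, Gamma_vuu = 0, Gamma_vuv = 0, Gamma_vvv = 0


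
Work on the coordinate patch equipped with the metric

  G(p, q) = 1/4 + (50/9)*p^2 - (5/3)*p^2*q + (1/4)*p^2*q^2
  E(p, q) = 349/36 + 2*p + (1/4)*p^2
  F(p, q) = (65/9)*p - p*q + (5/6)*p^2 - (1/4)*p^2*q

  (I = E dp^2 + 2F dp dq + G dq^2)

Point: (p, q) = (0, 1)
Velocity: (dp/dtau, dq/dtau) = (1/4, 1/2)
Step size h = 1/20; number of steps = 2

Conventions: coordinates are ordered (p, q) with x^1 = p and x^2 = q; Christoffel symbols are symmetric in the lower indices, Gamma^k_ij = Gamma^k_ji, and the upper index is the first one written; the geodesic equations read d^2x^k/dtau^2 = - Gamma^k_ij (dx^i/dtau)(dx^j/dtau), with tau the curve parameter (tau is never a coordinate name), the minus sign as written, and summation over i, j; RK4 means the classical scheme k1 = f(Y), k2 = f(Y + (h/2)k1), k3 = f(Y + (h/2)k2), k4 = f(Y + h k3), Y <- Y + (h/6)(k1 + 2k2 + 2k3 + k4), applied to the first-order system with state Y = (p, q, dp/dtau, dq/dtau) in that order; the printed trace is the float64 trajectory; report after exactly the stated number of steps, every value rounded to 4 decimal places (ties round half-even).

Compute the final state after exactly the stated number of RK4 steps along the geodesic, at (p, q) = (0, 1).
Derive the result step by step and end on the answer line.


f(Y) = (dp/dtau, dq/dtau, -Gamma^p_ij Y'^i Y'^j, -Gamma^q_ij Y'^i Y'^j) with the Gammas evaluated at the stage position; h = 0.050000; intermediate values shown to 6 dp
step 0: p = 0.0000, q = 1.0000, dp/dtau = 0.2500, dq/dtau = 0.5000
step 1:
  k1: at (p, q) = (0.000000, 1.000000), (dp/dtau, dq/dtau) = (0.250000, 0.500000); Gamma_ppp = 0.103152, Gamma_ppq = 0.000000, Gamma_pqq = 0.000000, Gamma_qpp = 24.888889, Gamma_qpq = 0.000000, Gamma_qqq = 0.000000; k1 = (0.250000, 0.500000, -0.006447, -1.555556)
  k2: at (p, q) = (0.006250, 1.012500), (dp/dtau, dq/dtau) = (0.249839, 0.461111); Gamma_ppp = 0.003760, Gamma_ppq = -0.000412, Gamma_pqq = -0.003302, Gamma_qpp = 24.851300, Gamma_qpq = 0.103106, Gamma_qqq = 0.000422; k2 = (0.249839, 0.461111, 0.000562, -1.575050)
  k3: at (p, q) = (0.006246, 1.011528), (dp/dtau, dq/dtau) = (0.250014, 0.460624); Gamma_ppp = 0.003793, Gamma_ppq = -0.000412, Gamma_pqq = -0.003301, Gamma_qpp = 24.855192, Gamma_qpq = 0.103068, Gamma_qqq = 0.000422; k3 = (0.250014, 0.460624, 0.000558, -1.577453)
  k4: at (p, q) = (0.012501, 1.023031), (dp/dtau, dq/dtau) = (0.250028, 0.421127); Gamma_ppp = -0.094916, Gamma_ppq = -0.001641, Gamma_pqq = -0.006592, Gamma_qpp = 24.820184, Gamma_qpq = 0.205600, Gamma_qqq = 0.001681; k4 = (0.250028, 0.421127, 0.007448, -1.595203)
  Y <- Y + (h/6)(k1 + 2k2 + 2k3 + k4): p = 0.0125, q = 1.0230, dp/dtau = 0.2500, dq/dtau = 0.4212
step 2:
  k1: at (p, q) = (0.012498, 1.023038), (dp/dtau, dq/dtau) = (0.250027, 0.421202); Gamma_ppp = -0.094869, Gamma_ppq = -0.001640, Gamma_pqq = -0.006591, Gamma_qpp = 24.820150, Gamma_qpq = 0.205552, Gamma_qqq = 0.001680; k1 = (0.250027, 0.421202, 0.007445, -1.595187)
  k2: at (p, q) = (0.018748, 1.033568), (dp/dtau, dq/dtau) = (0.250213, 0.381322); Gamma_ppp = -0.192804, Gamma_ppq = -0.003671, Gamma_pqq = -0.009879, Gamma_qpp = 24.787595, Gamma_qpq = 0.307410, Gamma_qqq = 0.003763; k2 = (0.250213, 0.381322, 0.014208, -1.611076)
  k3: at (p, q) = (0.018753, 1.032571), (dp/dtau, dq/dtau) = (0.250382, 0.380925); Gamma_ppp = -0.192973, Gamma_ppq = -0.003675, Gamma_pqq = -0.009884, Gamma_qpp = 24.791623, Gamma_qpq = 0.307572, Gamma_qqq = 0.003766; k3 = (0.250382, 0.380925, 0.014233, -1.613435)
  k4: at (p, q) = (0.025017, 1.042085), (dp/dtau, dq/dtau) = (0.250739, 0.340530); Gamma_ppp = -0.290517, Gamma_ppq = -0.006506, Gamma_pqq = -0.013190, Gamma_qpp = 24.761726, Gamma_qpq = 0.409143, Gamma_qqq = 0.006674; k4 = (0.250739, 0.340530, 0.020905, -1.627409)
  Y <- Y + (h/6)(k1 + 2k2 + 2k3 + k4): p = 0.0250, q = 1.0421, dp/dtau = 0.2507, dq/dtau = 0.3406

Answer: p = 0.0250, q = 1.0421, dp/dtau = 0.2507, dq/dtau = 0.3406


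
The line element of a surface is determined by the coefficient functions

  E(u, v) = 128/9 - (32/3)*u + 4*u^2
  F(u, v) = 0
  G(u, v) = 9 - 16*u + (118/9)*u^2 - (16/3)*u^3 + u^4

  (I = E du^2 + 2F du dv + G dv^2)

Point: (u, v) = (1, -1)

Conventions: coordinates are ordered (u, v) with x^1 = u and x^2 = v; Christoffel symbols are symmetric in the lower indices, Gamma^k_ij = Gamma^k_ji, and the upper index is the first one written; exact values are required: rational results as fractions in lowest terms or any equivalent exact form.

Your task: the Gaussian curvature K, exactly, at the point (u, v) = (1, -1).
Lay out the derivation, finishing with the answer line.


E = 68/9, F = 0, G = 16/9, EG - F^2 = 1088/81 at the point
E_u = -8/3, E_v = 0, F_u = 0, F_v = 0, G_u = -16/9, G_v = 0
E_vv = 0, F_uv = 0, G_uu = 56/9
By Brioschi, K is (det M1 - det M2) divided by (EG - F^2) squared.
M1 = [[-E_vv/2 + F_uv - G_uu/2, E_u/2, F_u - E_v/2], [F_v - G_u/2, E, F], [G_v/2, F, G]] = [[-28/9, -4/3, 0], [8/9, 68/9, 0], [0, 0, 16/9]]; det M1 = -28928/729
M2 = [[0, E_v/2, G_u/2], [E_v/2, E, F], [G_u/2, F, G]] = [[0, 0, -8/9], [0, 68/9, 0], [-8/9, 0, 16/9]]; det M2 = -4352/729
det M1 - det M2 = -8192/243; K = -8192/243 / (1088/81)^2 = -54/289

Answer: K = -54/289


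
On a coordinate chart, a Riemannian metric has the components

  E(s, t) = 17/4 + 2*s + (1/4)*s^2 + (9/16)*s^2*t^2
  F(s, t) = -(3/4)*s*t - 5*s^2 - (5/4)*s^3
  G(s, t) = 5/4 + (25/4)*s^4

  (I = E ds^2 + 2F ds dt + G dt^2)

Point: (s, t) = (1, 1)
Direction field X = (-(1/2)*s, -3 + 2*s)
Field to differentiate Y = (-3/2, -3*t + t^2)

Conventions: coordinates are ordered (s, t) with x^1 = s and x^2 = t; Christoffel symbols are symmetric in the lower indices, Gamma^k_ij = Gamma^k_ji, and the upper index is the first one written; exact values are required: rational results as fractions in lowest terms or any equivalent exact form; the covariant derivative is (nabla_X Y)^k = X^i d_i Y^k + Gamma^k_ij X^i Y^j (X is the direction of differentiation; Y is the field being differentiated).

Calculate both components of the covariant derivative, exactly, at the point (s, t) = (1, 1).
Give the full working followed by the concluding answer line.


E = 113/16, F = -7, G = 15/2 at the point
E_s = 29/8, E_t = 9/8, F_s = -29/2, F_t = -3/4, G_s = 25, G_t = 0
EG - F^2 = 127/32;  g^inv = (32/127) * [[15/2, 7], [7, 113/16]]
first-kind symbols [ij,l] = (1/2)(d_i g_jl + d_j g_il - d_l g_ij): [ss,s] = E_s/2 = 29/16, [ss,t] = F_s - E_t/2 = -241/16, [st,s] = E_t/2 = 9/16, [st,t] = G_s/2 = 25/2, [tt,s] = F_t - G_s/2 = -53/4, [tt,t] = G_t/2 = 0
Gamma^s_ij = (G*[ij,s] - F*[ij,t])/(EG - F^2), Gamma^t_ij = (E*[ij,t] - F*[ij,s])/(EG - F^2)
Gamma_sss = -2939/127, Gamma_sst = 2935/127, Gamma_stt = -3180/127, Gamma_tss = -23985/1016, Gamma_tst = 2951/127, Gamma_ttt = -2968/127
X = (-1/2, -1), Y = (-3/2, -2) at the point

Answer: (nabla_X Y)^s = -4907/508, (nabla_X Y)^t = -21763/4064


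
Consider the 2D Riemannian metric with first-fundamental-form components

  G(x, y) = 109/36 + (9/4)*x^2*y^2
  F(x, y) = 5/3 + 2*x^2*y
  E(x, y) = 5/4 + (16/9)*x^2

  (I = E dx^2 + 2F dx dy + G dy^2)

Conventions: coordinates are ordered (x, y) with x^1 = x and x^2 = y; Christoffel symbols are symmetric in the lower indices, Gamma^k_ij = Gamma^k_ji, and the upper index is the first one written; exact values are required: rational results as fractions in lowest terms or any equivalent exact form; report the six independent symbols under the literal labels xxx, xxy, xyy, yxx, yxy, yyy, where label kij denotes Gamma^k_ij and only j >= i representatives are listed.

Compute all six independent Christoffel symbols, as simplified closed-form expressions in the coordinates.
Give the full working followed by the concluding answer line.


E = 5/4 + (16/9)*x^2; F = 5/3 + 2*x^2*y; G = 109/36 + (9/4)*x^2*y^2
Gamma^k_ij = (1/2) g^{kl} (d_i g_jl + d_j g_il - d_l g_ij), with g^inv = (1/(EG-F^2)) [[G, -F], [-F, E]]
first partials: E_x = (32/9)*x, E_y = 0, F_x = 4*x*y, F_y = 2*x^2, G_x = (9/2)*x*y^2, G_y = (9/2)*x^2*y
D = EG - F^2 = 145/144 + (436/81)*x^2 - (20/3)*x^2*y + (45/16)*x^2*y^2
expanded: Gamma^x_xx = (G E_x - 2F F_x + F E_y)/(2D), Gamma^x_xy = (G E_y - F G_x)/(2D), Gamma^x_yy = (2G F_y - G G_x - F G_y)/(2D), Gamma^y_xx = (2E F_x - E E_y - F E_x)/(2D), Gamma^y_xy = (E G_x - F E_y)/(2D), Gamma^y_yy = (E G_y - 2F F_y + F G_x)/(2D); substitute and cancel common factors

Answer: Gamma_xxx = (-5184*x^3*y^2 - 8640*x*y + 6976*x)/(3645*x^2*y^2 - 8640*x^2*y + 6976*x^2 + 1305), Gamma_xxy = (-5832*x^3*y^3 - 4860*x*y^2)/(3645*x^2*y^2 - 8640*x^2*y + 6976*x^2 + 1305), Gamma_xyy = (-6561*x^3*y^4 - 4860*x^2*y + 7848*x^2 - 8829*x*y^2)/(3645*x^2*y^2 - 8640*x^2*y + 6976*x^2 + 1305), Gamma_yxx = (4608*x^3*y + 6480*x*y - 3840*x)/(3645*x^2*y^2 - 8640*x^2*y + 6976*x^2 + 1305), Gamma_yxy = (5184*x^3*y^2 + 3645*x*y^2)/(3645*x^2*y^2 - 8640*x^2*y + 6976*x^2 + 1305), Gamma_yyy = (5832*x^3*y^3 + 3645*x^2*y - 4320*x^2 + 4860*x*y^2)/(3645*x^2*y^2 - 8640*x^2*y + 6976*x^2 + 1305)


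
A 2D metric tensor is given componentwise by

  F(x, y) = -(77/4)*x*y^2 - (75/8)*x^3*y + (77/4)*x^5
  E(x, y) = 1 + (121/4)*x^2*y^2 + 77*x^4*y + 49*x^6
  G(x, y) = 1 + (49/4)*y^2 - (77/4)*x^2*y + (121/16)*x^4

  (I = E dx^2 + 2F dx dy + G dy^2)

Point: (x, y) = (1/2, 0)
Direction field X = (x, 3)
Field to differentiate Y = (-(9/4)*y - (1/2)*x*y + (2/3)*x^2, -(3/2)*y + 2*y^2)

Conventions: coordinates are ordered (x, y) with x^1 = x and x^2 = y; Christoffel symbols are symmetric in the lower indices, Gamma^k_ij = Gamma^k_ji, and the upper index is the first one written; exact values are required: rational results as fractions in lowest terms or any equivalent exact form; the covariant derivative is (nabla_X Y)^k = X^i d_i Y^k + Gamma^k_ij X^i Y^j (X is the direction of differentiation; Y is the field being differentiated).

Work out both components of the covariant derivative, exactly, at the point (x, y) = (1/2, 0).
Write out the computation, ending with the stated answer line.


E = 113/64, F = 77/128, G = 377/256 at the point
E_x = 147/16, E_y = 77/16, F_x = 385/64, F_y = -75/64, G_x = 121/32, G_y = -77/16
EG - F^2 = 573/256;  g^inv = (256/573) * [[377/256, -77/128], [-77/128, 113/64]]
first-kind symbols [ij,l] = (1/2)(d_i g_jl + d_j g_il - d_l g_ij): [xx,x] = E_x/2 = 147/32, [xx,y] = F_x - E_y/2 = 231/64, [xy,x] = E_y/2 = 77/32, [xy,y] = G_x/2 = 121/64, [yy,x] = F_y - G_x/2 = -49/16, [yy,y] = G_y/2 = -77/32
Gamma^x_ij = (G*[ij,x] - F*[ij,y])/(EG - F^2), Gamma^y_ij = (E*[ij,y] - F*[ij,x])/(EG - F^2)
Gamma_xxx = 392/191, Gamma_xxy = 616/573, Gamma_xyy = -784/573, Gamma_yxx = 308/191, Gamma_yxy = 484/573, Gamma_yyy = -616/573
X = (1/2, 3), Y = (1/6, 0) at the point

Answer: (nabla_X Y)^x = -2467/382, (nabla_X Y)^y = -4519/1146


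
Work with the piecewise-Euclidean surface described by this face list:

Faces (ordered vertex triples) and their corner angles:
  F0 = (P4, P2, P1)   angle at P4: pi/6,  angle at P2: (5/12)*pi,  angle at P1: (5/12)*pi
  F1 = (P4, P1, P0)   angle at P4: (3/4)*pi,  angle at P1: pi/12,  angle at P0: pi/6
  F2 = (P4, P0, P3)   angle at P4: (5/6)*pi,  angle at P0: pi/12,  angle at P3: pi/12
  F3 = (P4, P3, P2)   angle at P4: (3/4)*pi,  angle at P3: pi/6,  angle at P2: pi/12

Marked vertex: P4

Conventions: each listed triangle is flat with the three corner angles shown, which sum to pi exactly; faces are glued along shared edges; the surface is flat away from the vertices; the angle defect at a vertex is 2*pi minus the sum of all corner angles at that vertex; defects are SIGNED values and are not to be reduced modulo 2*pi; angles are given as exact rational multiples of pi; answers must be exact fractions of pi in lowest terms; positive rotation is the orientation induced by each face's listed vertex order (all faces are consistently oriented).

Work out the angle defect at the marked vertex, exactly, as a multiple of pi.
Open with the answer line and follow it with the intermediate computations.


Answer: defect(P4) = -pi/2

Sum of corner angles at P4: (5/2)*pi
defect = 2*pi - (5/2)*pi


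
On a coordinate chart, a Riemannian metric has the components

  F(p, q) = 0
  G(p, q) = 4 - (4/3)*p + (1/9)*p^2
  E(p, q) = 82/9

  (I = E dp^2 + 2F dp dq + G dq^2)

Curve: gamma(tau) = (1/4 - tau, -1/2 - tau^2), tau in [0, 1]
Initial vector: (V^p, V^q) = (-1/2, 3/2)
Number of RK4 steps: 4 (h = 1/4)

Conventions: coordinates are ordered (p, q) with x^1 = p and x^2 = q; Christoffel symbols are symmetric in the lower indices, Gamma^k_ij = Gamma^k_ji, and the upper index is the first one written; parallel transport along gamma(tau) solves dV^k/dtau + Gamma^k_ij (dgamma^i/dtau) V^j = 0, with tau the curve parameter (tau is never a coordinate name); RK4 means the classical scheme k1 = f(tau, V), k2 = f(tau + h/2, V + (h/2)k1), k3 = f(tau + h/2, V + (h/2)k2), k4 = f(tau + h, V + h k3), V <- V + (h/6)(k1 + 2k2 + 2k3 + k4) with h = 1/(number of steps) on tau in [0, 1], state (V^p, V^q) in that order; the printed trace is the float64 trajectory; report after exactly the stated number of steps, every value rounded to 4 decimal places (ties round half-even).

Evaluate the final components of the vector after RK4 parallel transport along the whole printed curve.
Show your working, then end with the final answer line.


gamma'(tau) = (-1, -2*tau); f(tau, V)^k = -Gamma^k_ij(gamma(tau)) gamma'^i(tau) V^j; h = 1/4; intermediate values shown to 6 dp
curve data and Christoffel symbols at the stage parameters:
  tau = 0.000000: gamma = (0.250000, -0.500000), gamma' = (-1.000000, 0.000000); Gamma_ppp = 0.000000, Gamma_ppq = 0.000000, Gamma_pqq = 0.070122, Gamma_qpp = 0.000000, Gamma_qpq = -0.173913, Gamma_qqq = 0.000000
  tau = 0.125000: gamma = (0.125000, -0.515625), gamma' = (-1.000000, -0.250000); Gamma_ppp = 0.000000, Gamma_ppq = 0.000000, Gamma_pqq = 0.071646, Gamma_qpp = 0.000000, Gamma_qpq = -0.170213, Gamma_qqq = 0.000000
  tau = 0.250000: gamma = (0.000000, -0.562500), gamma' = (-1.000000, -0.500000); Gamma_ppp = 0.000000, Gamma_ppq = 0.000000, Gamma_pqq = 0.073171, Gamma_qpp = 0.000000, Gamma_qpq = -0.166667, Gamma_qqq = 0.000000
  tau = 0.375000: gamma = (-0.125000, -0.640625), gamma' = (-1.000000, -0.750000); Gamma_ppp = 0.000000, Gamma_ppq = 0.000000, Gamma_pqq = 0.074695, Gamma_qpp = 0.000000, Gamma_qpq = -0.163265, Gamma_qqq = 0.000000
  tau = 0.500000: gamma = (-0.250000, -0.750000), gamma' = (-1.000000, -1.000000); Gamma_ppp = 0.000000, Gamma_ppq = 0.000000, Gamma_pqq = 0.076220, Gamma_qpp = 0.000000, Gamma_qpq = -0.160000, Gamma_qqq = 0.000000
  tau = 0.625000: gamma = (-0.375000, -0.890625), gamma' = (-1.000000, -1.250000); Gamma_ppp = 0.000000, Gamma_ppq = 0.000000, Gamma_pqq = 0.077744, Gamma_qpp = 0.000000, Gamma_qpq = -0.156863, Gamma_qqq = 0.000000
  tau = 0.750000: gamma = (-0.500000, -1.062500), gamma' = (-1.000000, -1.500000); Gamma_ppp = 0.000000, Gamma_ppq = 0.000000, Gamma_pqq = 0.079268, Gamma_qpp = 0.000000, Gamma_qpq = -0.153846, Gamma_qqq = 0.000000
  tau = 0.875000: gamma = (-0.625000, -1.265625), gamma' = (-1.000000, -1.750000); Gamma_ppp = 0.000000, Gamma_ppq = 0.000000, Gamma_pqq = 0.080793, Gamma_qpp = 0.000000, Gamma_qpq = -0.150943, Gamma_qqq = 0.000000
  tau = 1.000000: gamma = (-0.750000, -1.500000), gamma' = (-1.000000, -2.000000); Gamma_ppp = 0.000000, Gamma_ppq = 0.000000, Gamma_pqq = 0.082317, Gamma_qpp = 0.000000, Gamma_qpq = -0.148148, Gamma_qqq = 0.000000
step 0: V^p = -0.5000, V^q = 1.5000
step 1: k1 = (0.000000, -0.260870), k2 = (0.026283, -0.228492), k3 = (0.026356, -0.229321), k4 = (0.052781, -0.199327); V <- V + (h/6)(k1 + 2k2 + 2k3 + k4): V^p = -0.4934, V^q = 1.4427
step 2: k1 = (0.052781, -0.199328), k2 = (0.079425, -0.171861), k3 = (0.079617, -0.172829), k4 = (0.106667, -0.148153); V <- V + (h/6)(k1 + 2k2 + 2k3 + k4): V^p = -0.4735, V^q = 1.3995
step 3: k1 = (0.106667, -0.148153), k2 = (0.134201, -0.126388), k3 = (0.134465, -0.127490), k4 = (0.162611, -0.108884); V <- V + (h/6)(k1 + 2k2 + 2k3 + k4): V^p = -0.4399, V^q = 1.3676
step 4: k1 = (0.162612, -0.108883), k2 = (0.191438, -0.093544), k3 = (0.191709, -0.094785), k4 = (0.221253, -0.082955); V <- V + (h/6)(k1 + 2k2 + 2k3 + k4): V^p = -0.3920, V^q = 1.3439

Answer: V^p = -0.3920, V^q = 1.3439


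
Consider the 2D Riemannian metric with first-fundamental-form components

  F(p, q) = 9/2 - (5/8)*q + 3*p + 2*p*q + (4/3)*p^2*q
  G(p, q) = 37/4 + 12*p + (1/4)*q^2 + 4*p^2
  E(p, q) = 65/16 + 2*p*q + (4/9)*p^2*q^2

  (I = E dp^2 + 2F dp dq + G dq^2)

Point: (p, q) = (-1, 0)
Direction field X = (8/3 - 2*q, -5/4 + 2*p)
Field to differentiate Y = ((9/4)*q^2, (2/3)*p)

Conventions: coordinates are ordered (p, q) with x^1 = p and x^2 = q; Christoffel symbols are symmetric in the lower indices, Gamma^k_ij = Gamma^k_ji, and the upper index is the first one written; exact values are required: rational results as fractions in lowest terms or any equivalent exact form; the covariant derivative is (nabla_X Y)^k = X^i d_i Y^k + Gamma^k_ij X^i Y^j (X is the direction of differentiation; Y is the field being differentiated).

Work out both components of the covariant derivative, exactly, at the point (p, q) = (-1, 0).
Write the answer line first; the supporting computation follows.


Answer: (nabla_X Y)^p = -87/181, (nabla_X Y)^q = -266/543

E = 65/16, F = 3/2, G = 5/4 at the point
E_p = 0, E_q = -2, F_p = 3, F_q = -31/24, G_p = 4, G_q = 0
EG - F^2 = 181/64;  g^inv = (64/181) * [[5/4, -3/2], [-3/2, 65/16]]
first-kind symbols [ij,l] = (1/2)(d_i g_jl + d_j g_il - d_l g_ij): [pp,p] = E_p/2 = 0, [pp,q] = F_p - E_q/2 = 4, [pq,p] = E_q/2 = -1, [pq,q] = G_p/2 = 2, [qq,p] = F_q - G_p/2 = -79/24, [qq,q] = G_q/2 = 0
Gamma^p_ij = (G*[ij,p] - F*[ij,q])/(EG - F^2), Gamma^q_ij = (E*[ij,q] - F*[ij,p])/(EG - F^2)
Gamma_ppp = -384/181, Gamma_ppq = -272/181, Gamma_pqq = -790/543, Gamma_qpp = 1040/181, Gamma_qpq = 616/181, Gamma_qqq = 316/181
X = (8/3, -13/4), Y = (0, -2/3) at the point


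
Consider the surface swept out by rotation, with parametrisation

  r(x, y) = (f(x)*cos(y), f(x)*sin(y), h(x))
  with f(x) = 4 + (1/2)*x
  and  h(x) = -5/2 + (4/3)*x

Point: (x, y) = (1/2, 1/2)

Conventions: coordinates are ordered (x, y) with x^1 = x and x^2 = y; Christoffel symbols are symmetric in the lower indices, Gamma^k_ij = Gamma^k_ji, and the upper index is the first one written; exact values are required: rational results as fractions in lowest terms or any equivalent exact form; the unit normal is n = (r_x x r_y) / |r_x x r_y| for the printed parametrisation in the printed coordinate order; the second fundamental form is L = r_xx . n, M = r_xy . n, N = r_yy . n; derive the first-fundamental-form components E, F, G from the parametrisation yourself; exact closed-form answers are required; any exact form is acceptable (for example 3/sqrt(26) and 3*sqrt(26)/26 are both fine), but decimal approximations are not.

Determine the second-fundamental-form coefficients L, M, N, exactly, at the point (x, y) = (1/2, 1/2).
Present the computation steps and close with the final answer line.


f = 17/4, f' = 1/2, f'' = 0, h' = 4/3, h'' = 0
E = 73/36, F = 0, G = 289/16; answer radicand W^2 = 73/36
unnormalised second-form numerators: l = 0, m = 0, n = 17/3; L = l/sqrt(73/36), and similarly M = m/sqrt(W^2), N = n/sqrt(W^2)

Answer: L = 0, M = 0, N = 34*sqrt(73)/73


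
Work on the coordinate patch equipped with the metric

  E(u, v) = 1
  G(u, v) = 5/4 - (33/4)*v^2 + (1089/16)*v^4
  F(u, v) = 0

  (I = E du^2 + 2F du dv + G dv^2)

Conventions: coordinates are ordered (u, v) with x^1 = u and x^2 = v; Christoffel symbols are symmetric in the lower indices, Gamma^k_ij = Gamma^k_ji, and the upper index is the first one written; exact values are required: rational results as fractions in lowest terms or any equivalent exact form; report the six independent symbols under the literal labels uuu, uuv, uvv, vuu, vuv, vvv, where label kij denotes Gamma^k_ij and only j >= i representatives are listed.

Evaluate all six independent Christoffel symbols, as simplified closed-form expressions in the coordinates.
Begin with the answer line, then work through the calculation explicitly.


Answer: Gamma_uuu = 0, Gamma_uuv = 0, Gamma_uvv = 0, Gamma_vuu = 0, Gamma_vuv = 0, Gamma_vvv = (2178*v^3 - 132*v)/(1089*v^4 - 132*v^2 + 20)

E = 1; F = 0; G = 5/4 - (33/4)*v^2 + (1089/16)*v^4
Gamma^k_ij = (1/2) g^{kl} (d_i g_jl + d_j g_il - d_l g_ij), with g^inv = (1/(EG-F^2)) [[G, -F], [-F, E]]
first partials: E_u = 0, E_v = 0, F_u = 0, F_v = 0, G_u = 0, G_v = -(33/2)*v + (1089/4)*v^3
D = EG - F^2 = 5/4 - (33/4)*v^2 + (1089/16)*v^4
expanded: Gamma^u_uu = (G E_u - 2F F_u + F E_v)/(2D), Gamma^u_uv = (G E_v - F G_u)/(2D), Gamma^u_vv = (2G F_v - G G_u - F G_v)/(2D), Gamma^v_uu = (2E F_u - E E_v - F E_u)/(2D), Gamma^v_uv = (E G_u - F E_v)/(2D), Gamma^v_vv = (E G_v - 2F F_v + F G_u)/(2D); substitute and cancel common factors


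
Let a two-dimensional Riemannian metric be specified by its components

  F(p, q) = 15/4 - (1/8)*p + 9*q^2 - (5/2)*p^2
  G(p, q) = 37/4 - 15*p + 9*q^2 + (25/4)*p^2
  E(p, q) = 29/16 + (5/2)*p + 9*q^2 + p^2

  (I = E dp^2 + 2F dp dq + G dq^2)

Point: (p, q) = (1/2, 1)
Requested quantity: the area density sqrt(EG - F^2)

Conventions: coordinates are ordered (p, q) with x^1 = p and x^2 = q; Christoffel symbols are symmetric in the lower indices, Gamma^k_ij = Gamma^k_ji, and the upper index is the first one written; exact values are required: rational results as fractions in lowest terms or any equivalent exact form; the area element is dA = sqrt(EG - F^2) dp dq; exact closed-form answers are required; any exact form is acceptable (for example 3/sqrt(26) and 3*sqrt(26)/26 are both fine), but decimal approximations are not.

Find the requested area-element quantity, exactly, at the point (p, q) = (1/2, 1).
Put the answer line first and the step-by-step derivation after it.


Answer: sqrt(EG - F^2) = sqrt(390)/8

E = 197/16, F = 193/16, G = 197/16; EG - F^2 = 195/32


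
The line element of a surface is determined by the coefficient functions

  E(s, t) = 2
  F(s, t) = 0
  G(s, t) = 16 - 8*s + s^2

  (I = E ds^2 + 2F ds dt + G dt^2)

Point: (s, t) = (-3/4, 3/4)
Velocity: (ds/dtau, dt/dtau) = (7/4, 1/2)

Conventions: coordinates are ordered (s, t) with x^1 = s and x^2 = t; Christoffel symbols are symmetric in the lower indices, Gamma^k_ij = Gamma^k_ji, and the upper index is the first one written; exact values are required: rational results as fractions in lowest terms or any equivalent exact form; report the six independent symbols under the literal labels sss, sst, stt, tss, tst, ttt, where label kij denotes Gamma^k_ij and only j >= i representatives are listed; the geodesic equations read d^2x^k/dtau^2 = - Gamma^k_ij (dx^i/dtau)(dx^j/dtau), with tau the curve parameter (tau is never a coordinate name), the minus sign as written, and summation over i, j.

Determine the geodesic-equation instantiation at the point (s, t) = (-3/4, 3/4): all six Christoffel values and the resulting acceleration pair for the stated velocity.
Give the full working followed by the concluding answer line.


E = 2, F = 0, G = 361/16 at the point
E_s = 0, E_t = 0, F_s = 0, F_t = 0, G_s = -19/2, G_t = 0
EG - F^2 = 361/8;  g^inv = (8/361) * [[361/16, 0], [0, 2]]
first-kind symbols [ij,l] = (1/2)(d_i g_jl + d_j g_il - d_l g_ij): [ss,s] = E_s/2 = 0, [ss,t] = F_s - E_t/2 = 0, [st,s] = E_t/2 = 0, [st,t] = G_s/2 = -19/4, [tt,s] = F_t - G_s/2 = 19/4, [tt,t] = G_t/2 = 0
Gamma^s_ij = (G*[ij,s] - F*[ij,t])/(EG - F^2), Gamma^t_ij = (E*[ij,t] - F*[ij,s])/(EG - F^2)
Gamma_sss = 0, Gamma_sst = 0, Gamma_stt = 19/8, Gamma_tss = 0, Gamma_tst = -4/19, Gamma_ttt = 0
d^2s/dtau^2 = -(Gamma_sss*(7/4)^2 + 2*Gamma_sst*(7/4)*(1/2) + Gamma_stt*(1/2)^2) = -19/32
d^2t/dtau^2 = -(Gamma_tss*(7/4)^2 + 2*Gamma_tst*(7/4)*(1/2) + Gamma_ttt*(1/2)^2) = 7/19

Answer: Gamma_sss = 0, Gamma_sst = 0, Gamma_stt = 19/8, Gamma_tss = 0, Gamma_tst = -4/19, Gamma_ttt = 0; accelerations (d^2s/dtau^2, d^2t/dtau^2) = (-19/32, 7/19)


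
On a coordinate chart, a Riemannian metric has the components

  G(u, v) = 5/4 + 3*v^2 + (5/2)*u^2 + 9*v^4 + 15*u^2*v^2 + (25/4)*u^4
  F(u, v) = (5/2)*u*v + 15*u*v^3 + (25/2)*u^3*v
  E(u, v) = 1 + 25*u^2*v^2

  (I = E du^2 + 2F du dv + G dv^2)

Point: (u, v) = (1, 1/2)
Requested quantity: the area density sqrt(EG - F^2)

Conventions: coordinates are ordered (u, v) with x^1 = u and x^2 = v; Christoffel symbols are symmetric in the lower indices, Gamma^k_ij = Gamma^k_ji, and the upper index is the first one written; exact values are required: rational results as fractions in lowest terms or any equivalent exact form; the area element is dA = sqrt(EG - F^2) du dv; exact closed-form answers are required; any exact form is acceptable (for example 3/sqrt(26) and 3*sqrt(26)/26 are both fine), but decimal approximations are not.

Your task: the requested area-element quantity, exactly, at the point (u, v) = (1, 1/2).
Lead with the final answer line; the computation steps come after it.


Answer: sqrt(EG - F^2) = sqrt(341)/4

E = 29/4, F = 75/8, G = 241/16; EG - F^2 = 341/16


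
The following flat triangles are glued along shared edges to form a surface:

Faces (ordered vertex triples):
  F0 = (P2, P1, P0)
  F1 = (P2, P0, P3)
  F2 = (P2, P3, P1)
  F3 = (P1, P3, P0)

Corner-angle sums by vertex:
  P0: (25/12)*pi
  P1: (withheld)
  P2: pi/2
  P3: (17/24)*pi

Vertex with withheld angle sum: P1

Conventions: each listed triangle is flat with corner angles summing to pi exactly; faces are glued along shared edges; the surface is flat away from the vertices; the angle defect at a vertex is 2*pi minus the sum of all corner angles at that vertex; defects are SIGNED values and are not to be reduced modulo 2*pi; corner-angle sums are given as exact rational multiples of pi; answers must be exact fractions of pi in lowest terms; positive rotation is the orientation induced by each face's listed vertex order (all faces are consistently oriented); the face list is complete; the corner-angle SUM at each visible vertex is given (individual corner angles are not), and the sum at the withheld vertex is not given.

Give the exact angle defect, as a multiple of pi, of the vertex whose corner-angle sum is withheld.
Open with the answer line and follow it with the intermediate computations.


Answer: defect(P1) = (31/24)*pi

V = 4, E = 6, F = 4; chi = V - E + F = 2
Gauss-Bonnet: total defect = 2*pi*chi = 4*pi; visible defects sum to (65/24)*pi
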